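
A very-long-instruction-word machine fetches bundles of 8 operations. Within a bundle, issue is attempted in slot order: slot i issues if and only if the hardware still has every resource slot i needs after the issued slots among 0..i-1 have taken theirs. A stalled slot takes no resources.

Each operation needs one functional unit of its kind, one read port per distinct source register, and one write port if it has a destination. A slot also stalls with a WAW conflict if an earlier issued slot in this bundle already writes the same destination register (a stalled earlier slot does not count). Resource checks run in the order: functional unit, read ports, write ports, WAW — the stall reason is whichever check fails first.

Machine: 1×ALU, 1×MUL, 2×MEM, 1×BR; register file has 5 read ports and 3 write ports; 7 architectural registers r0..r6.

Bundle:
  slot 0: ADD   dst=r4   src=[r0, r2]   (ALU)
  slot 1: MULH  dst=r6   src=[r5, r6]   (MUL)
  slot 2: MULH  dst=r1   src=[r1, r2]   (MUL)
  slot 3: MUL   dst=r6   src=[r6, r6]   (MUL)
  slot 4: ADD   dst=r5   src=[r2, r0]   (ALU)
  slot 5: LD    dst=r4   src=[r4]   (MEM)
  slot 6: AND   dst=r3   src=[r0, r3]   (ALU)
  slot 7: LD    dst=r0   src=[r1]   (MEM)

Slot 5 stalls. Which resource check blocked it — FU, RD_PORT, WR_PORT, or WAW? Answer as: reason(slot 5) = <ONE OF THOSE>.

reason(slot 5) = WAW

slot 0 (ALU): ISSUE — free A0,Mu1,Ld2,B1 rp3 wp2
slot 1 (MUL): ISSUE — free A0,Mu0,Ld2,B1 rp1 wp1
slot 2 (MUL): stall FU — free A0,Mu0,Ld2,B1 rp1 wp1
slot 3 (MUL): stall FU — free A0,Mu0,Ld2,B1 rp1 wp1
slot 4 (ALU): stall FU — free A0,Mu0,Ld2,B1 rp1 wp1
slot 5 (MEM): stall WAW — free A0,Mu0,Ld2,B1 rp1 wp1
slot 6 (ALU): stall FU — free A0,Mu0,Ld2,B1 rp1 wp1
slot 7 (MEM): ISSUE — free A0,Mu0,Ld1,B1 rp0 wp0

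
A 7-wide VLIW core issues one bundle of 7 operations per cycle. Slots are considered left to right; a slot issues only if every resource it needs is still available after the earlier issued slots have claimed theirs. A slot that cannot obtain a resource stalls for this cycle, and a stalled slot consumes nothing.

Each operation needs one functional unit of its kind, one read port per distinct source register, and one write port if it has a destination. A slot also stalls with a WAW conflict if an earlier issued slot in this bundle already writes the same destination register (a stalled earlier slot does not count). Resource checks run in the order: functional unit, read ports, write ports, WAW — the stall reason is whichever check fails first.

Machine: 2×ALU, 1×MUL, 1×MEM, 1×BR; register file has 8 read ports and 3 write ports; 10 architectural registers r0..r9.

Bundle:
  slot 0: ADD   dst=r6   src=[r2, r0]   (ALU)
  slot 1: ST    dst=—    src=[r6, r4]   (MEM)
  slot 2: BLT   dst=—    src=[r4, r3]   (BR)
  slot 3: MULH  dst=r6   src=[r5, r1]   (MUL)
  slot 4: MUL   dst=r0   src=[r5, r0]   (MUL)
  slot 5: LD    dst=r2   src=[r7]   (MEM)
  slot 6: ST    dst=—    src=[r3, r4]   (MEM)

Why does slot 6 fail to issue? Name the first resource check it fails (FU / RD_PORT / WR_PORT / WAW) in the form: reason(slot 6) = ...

reason(slot 6) = FU

  0. ALU→r6 ⇒ go  {1A/1Mu/1Ld/1B | 6r 2w}
  1. MEM ⇒ go  {1A/1Mu/0Ld/1B | 4r 2w}
  2. BR ⇒ go  {1A/1Mu/0Ld/0B | 2r 2w}
  3. MUL→r6 ⇒ no(WAW)  {1A/1Mu/0Ld/0B | 2r 2w}
  4. MUL→r0 ⇒ go  {1A/0Mu/0Ld/0B | 0r 1w}
  5. MEM→r2 ⇒ no(FU)  {1A/0Mu/0Ld/0B | 0r 1w}
  6. MEM ⇒ no(FU)  {1A/0Mu/0Ld/0B | 0r 1w}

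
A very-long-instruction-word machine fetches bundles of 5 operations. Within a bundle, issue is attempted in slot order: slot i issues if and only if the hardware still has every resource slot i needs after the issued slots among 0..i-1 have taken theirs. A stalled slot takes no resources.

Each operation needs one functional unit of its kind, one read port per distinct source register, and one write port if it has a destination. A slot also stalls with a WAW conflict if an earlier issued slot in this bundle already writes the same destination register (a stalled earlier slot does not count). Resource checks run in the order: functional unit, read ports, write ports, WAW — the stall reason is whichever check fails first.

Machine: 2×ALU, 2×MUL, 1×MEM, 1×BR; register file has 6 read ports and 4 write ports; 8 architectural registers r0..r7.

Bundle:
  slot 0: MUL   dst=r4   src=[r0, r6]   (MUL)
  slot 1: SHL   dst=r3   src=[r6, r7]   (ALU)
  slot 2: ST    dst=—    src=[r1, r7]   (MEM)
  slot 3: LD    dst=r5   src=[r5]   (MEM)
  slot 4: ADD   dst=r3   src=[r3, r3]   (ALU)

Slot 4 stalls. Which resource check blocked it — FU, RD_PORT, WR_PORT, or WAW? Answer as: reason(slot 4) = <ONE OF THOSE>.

  0. MUL→r4 ⇒ go  {2A/1Mu/1Ld/1B | 4r 3w}
  1. ALU→r3 ⇒ go  {1A/1Mu/1Ld/1B | 2r 2w}
  2. MEM ⇒ go  {1A/1Mu/0Ld/1B | 0r 2w}
  3. MEM→r5 ⇒ no(FU)  {1A/1Mu/0Ld/1B | 0r 2w}
  4. ALU→r3 ⇒ no(RD_PORT)  {1A/1Mu/0Ld/1B | 0r 2w}

reason(slot 4) = RD_PORT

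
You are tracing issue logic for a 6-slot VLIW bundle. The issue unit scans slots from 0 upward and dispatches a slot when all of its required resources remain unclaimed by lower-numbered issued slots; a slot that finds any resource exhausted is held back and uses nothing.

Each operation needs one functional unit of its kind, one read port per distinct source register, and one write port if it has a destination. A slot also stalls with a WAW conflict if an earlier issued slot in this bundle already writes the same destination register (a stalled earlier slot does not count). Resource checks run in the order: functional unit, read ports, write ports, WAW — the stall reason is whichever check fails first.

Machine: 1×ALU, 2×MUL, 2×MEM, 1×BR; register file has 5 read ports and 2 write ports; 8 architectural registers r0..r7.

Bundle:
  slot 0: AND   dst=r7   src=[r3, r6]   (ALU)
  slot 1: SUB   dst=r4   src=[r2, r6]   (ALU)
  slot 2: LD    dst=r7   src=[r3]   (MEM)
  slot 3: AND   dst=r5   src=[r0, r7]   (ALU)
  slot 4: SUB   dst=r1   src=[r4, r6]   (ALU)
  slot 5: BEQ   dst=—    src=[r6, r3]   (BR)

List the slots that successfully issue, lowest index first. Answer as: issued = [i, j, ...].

issued = [0, 5]

(0) want 1×ALU +2rd +1wr — yes → AL0|MU2|ME2|BR1|rd3|wr1
(1) want 1×ALU +2rd +1wr — FU → AL0|MU2|ME2|BR1|rd3|wr1
(2) want 1×MEM +1rd +1wr — WAW → AL0|MU2|ME2|BR1|rd3|wr1
(3) want 1×ALU +2rd +1wr — FU → AL0|MU2|ME2|BR1|rd3|wr1
(4) want 1×ALU +2rd +1wr — FU → AL0|MU2|ME2|BR1|rd3|wr1
(5) want 1×BR +2rd +0wr — yes → AL0|MU2|ME2|BR0|rd1|wr1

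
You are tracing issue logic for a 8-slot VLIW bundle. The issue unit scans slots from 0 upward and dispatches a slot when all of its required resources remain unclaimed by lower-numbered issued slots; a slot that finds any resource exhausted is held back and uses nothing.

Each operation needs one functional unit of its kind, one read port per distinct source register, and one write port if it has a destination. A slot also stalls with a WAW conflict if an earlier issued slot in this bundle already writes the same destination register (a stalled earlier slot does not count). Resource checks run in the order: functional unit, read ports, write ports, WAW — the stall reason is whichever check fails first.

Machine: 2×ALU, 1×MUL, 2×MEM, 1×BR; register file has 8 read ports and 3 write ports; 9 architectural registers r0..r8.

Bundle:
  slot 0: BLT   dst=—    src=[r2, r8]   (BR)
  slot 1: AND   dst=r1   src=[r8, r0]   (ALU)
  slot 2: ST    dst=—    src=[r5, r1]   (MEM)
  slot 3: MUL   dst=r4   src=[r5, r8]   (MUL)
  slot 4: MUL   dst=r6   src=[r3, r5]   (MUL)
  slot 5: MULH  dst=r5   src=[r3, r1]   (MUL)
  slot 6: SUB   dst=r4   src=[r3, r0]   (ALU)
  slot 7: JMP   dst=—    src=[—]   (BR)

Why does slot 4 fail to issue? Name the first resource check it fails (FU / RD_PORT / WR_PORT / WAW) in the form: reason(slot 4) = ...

reason(slot 4) = FU

(0) want 1×BR +2rd +0wr — yes → AL2|MU1|ME2|BR0|rd6|wr3
(1) want 1×ALU +2rd +1wr — yes → AL1|MU1|ME2|BR0|rd4|wr2
(2) want 1×MEM +2rd +0wr — yes → AL1|MU1|ME1|BR0|rd2|wr2
(3) want 1×MUL +2rd +1wr — yes → AL1|MU0|ME1|BR0|rd0|wr1
(4) want 1×MUL +2rd +1wr — FU → AL1|MU0|ME1|BR0|rd0|wr1
(5) want 1×MUL +2rd +1wr — FU → AL1|MU0|ME1|BR0|rd0|wr1
(6) want 1×ALU +2rd +1wr — RD_PORT → AL1|MU0|ME1|BR0|rd0|wr1
(7) want 1×BR +0rd +0wr — FU → AL1|MU0|ME1|BR0|rd0|wr1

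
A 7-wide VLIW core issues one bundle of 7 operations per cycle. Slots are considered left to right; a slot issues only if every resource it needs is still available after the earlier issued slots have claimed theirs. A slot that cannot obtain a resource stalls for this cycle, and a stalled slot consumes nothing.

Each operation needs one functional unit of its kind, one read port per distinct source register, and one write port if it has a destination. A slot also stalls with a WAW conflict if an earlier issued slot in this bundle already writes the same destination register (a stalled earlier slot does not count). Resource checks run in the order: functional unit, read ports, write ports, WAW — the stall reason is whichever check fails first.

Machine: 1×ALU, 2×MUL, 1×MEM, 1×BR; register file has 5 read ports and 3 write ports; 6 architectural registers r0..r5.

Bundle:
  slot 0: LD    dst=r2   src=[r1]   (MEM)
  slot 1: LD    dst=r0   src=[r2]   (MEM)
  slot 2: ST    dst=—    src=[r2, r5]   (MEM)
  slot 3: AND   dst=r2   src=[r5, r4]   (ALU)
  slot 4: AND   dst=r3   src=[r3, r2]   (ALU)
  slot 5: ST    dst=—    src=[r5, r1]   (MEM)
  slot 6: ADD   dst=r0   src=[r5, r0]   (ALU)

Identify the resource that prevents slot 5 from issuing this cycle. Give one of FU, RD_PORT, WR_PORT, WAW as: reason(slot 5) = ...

reason(slot 5) = FU

  0. MEM→r2 ⇒ go  {1A/2Mu/0Ld/1B | 4r 2w}
  1. MEM→r0 ⇒ no(FU)  {1A/2Mu/0Ld/1B | 4r 2w}
  2. MEM ⇒ no(FU)  {1A/2Mu/0Ld/1B | 4r 2w}
  3. ALU→r2 ⇒ no(WAW)  {1A/2Mu/0Ld/1B | 4r 2w}
  4. ALU→r3 ⇒ go  {0A/2Mu/0Ld/1B | 2r 1w}
  5. MEM ⇒ no(FU)  {0A/2Mu/0Ld/1B | 2r 1w}
  6. ALU→r0 ⇒ no(FU)  {0A/2Mu/0Ld/1B | 2r 1w}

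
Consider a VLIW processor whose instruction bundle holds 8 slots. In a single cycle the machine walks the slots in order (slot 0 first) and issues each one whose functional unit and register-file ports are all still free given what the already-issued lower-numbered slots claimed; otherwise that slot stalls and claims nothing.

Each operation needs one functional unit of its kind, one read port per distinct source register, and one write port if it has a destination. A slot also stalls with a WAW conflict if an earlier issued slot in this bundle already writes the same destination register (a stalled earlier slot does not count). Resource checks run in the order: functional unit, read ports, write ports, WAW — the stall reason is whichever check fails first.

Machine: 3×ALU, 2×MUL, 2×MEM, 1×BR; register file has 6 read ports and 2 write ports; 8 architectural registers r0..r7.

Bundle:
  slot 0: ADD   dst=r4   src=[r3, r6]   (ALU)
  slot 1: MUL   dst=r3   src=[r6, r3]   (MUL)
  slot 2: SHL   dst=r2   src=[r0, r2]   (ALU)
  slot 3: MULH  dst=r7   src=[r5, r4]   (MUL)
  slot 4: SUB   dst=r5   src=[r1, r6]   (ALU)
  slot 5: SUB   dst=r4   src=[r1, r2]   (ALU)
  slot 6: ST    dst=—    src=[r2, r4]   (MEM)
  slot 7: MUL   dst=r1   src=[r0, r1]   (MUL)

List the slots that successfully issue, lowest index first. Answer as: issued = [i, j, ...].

#0 ALU src=r3,r6 dispatched  <A:2 Mu:2 Ld:2 B:1 rd:4 wr:1>
#1 MUL src=r6,r3 dispatched  <A:2 Mu:1 Ld:2 B:1 rd:2 wr:0>
#2 ALU src=r0,r2 held:WR_PORT  <A:2 Mu:1 Ld:2 B:1 rd:2 wr:0>
#3 MUL src=r5,r4 held:WR_PORT  <A:2 Mu:1 Ld:2 B:1 rd:2 wr:0>
#4 ALU src=r1,r6 held:WR_PORT  <A:2 Mu:1 Ld:2 B:1 rd:2 wr:0>
#5 ALU src=r1,r2 held:WR_PORT  <A:2 Mu:1 Ld:2 B:1 rd:2 wr:0>
#6 MEM src=r2,r4 dispatched  <A:2 Mu:1 Ld:1 B:1 rd:0 wr:0>
#7 MUL src=r0,r1 held:RD_PORT  <A:2 Mu:1 Ld:1 B:1 rd:0 wr:0>

issued = [0, 1, 6]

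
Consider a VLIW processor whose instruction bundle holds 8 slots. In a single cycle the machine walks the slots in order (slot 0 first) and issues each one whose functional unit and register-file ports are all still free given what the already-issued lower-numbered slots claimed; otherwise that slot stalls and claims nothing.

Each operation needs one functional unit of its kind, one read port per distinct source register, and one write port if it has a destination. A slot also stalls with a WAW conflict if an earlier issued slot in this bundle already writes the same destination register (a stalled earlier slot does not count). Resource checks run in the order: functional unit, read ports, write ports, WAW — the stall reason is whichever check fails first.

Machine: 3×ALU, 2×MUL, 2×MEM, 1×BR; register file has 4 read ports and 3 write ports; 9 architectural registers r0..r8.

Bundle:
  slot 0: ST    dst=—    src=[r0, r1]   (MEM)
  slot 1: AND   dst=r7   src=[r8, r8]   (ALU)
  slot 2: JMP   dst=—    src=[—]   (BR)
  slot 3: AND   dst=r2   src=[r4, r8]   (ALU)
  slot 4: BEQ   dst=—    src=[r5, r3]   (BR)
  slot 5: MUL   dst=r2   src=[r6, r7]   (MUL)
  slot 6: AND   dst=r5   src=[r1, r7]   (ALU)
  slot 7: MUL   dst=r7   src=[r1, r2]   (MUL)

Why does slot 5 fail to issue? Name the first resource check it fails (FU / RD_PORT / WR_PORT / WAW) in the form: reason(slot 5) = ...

  0. MEM ⇒ go  {3A/2Mu/1Ld/1B | 2r 3w}
  1. ALU→r7 ⇒ go  {2A/2Mu/1Ld/1B | 1r 2w}
  2. BR ⇒ go  {2A/2Mu/1Ld/0B | 1r 2w}
  3. ALU→r2 ⇒ no(RD_PORT)  {2A/2Mu/1Ld/0B | 1r 2w}
  4. BR ⇒ no(FU)  {2A/2Mu/1Ld/0B | 1r 2w}
  5. MUL→r2 ⇒ no(RD_PORT)  {2A/2Mu/1Ld/0B | 1r 2w}
  6. ALU→r5 ⇒ no(RD_PORT)  {2A/2Mu/1Ld/0B | 1r 2w}
  7. MUL→r7 ⇒ no(RD_PORT)  {2A/2Mu/1Ld/0B | 1r 2w}

reason(slot 5) = RD_PORT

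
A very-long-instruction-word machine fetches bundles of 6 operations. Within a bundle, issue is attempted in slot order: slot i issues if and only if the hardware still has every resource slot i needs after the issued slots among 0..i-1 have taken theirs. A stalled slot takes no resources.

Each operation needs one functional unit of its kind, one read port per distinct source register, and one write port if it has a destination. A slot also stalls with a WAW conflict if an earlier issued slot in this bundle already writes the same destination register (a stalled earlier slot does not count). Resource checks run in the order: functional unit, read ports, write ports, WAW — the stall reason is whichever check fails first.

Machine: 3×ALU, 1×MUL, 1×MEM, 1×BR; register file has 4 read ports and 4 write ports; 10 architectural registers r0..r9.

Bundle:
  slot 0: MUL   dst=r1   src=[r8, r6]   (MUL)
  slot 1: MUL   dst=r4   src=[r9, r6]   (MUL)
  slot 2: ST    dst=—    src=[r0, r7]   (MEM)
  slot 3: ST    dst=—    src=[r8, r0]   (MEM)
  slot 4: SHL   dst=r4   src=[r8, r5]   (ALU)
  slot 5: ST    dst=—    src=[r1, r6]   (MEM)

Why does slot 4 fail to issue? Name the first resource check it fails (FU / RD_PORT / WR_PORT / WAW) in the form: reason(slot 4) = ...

slot 0 (MUL): ISSUE — free A3,Mu0,Ld1,B1 rp2 wp3
slot 1 (MUL): stall FU — free A3,Mu0,Ld1,B1 rp2 wp3
slot 2 (MEM): ISSUE — free A3,Mu0,Ld0,B1 rp0 wp3
slot 3 (MEM): stall FU — free A3,Mu0,Ld0,B1 rp0 wp3
slot 4 (ALU): stall RD_PORT — free A3,Mu0,Ld0,B1 rp0 wp3
slot 5 (MEM): stall FU — free A3,Mu0,Ld0,B1 rp0 wp3

reason(slot 4) = RD_PORT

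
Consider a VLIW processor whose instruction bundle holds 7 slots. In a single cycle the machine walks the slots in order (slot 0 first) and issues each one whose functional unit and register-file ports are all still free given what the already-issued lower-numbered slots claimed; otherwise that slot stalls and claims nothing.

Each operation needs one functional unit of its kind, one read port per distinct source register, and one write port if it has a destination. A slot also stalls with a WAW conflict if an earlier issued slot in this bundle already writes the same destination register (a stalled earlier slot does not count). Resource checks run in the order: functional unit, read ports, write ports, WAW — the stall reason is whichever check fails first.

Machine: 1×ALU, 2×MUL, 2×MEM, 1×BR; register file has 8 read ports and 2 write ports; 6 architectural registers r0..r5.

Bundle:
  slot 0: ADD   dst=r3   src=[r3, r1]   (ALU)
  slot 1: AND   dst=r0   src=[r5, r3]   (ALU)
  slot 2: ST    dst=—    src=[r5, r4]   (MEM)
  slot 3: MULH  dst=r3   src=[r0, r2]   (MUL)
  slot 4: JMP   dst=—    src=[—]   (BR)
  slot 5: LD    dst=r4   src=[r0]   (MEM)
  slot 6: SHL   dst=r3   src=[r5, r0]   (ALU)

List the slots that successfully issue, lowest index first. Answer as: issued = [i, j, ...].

  0. ALU→r3 ⇒ go  {0A/2Mu/2Ld/1B | 6r 1w}
  1. ALU→r0 ⇒ no(FU)  {0A/2Mu/2Ld/1B | 6r 1w}
  2. MEM ⇒ go  {0A/2Mu/1Ld/1B | 4r 1w}
  3. MUL→r3 ⇒ no(WAW)  {0A/2Mu/1Ld/1B | 4r 1w}
  4. BR ⇒ go  {0A/2Mu/1Ld/0B | 4r 1w}
  5. MEM→r4 ⇒ go  {0A/2Mu/0Ld/0B | 3r 0w}
  6. ALU→r3 ⇒ no(FU)  {0A/2Mu/0Ld/0B | 3r 0w}

issued = [0, 2, 4, 5]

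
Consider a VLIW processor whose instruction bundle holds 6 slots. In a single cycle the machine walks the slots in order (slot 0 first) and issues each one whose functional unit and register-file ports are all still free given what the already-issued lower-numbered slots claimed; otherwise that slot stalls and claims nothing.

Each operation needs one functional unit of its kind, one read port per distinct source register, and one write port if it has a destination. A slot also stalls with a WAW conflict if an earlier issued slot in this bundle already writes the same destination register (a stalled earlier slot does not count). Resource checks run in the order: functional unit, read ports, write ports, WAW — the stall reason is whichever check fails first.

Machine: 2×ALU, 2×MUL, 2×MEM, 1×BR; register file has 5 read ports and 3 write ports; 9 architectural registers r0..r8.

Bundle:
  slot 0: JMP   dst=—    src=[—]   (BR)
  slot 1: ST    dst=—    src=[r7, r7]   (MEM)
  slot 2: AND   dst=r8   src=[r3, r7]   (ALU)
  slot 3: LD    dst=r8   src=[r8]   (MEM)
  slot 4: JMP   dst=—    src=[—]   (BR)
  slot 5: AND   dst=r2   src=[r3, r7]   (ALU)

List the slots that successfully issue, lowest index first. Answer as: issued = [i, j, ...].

issued = [0, 1, 2, 5]

slot 0 (BR): ISSUE — free A2,Mu2,Ld2,B0 rp5 wp3
slot 1 (MEM): ISSUE — free A2,Mu2,Ld1,B0 rp4 wp3
slot 2 (ALU): ISSUE — free A1,Mu2,Ld1,B0 rp2 wp2
slot 3 (MEM): stall WAW — free A1,Mu2,Ld1,B0 rp2 wp2
slot 4 (BR): stall FU — free A1,Mu2,Ld1,B0 rp2 wp2
slot 5 (ALU): ISSUE — free A0,Mu2,Ld1,B0 rp0 wp1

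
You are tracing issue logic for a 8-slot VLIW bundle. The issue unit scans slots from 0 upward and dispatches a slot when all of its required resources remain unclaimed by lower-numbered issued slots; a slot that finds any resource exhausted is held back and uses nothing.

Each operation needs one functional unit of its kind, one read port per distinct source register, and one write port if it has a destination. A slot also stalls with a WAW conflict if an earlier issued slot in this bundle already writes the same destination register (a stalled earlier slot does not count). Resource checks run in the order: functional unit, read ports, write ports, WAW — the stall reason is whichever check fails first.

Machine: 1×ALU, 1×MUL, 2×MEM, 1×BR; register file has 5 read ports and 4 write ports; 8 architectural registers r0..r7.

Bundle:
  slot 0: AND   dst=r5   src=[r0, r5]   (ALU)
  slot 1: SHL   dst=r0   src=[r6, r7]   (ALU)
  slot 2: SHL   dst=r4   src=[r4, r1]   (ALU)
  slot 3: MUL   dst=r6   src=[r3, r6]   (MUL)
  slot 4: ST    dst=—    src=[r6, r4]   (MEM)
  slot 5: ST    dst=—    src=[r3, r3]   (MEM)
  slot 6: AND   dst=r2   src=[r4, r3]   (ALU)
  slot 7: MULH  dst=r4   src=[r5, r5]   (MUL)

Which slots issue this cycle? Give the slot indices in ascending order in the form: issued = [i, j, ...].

#0 ALU src=r0,r5 dispatched  <A:0 Mu:1 Ld:2 B:1 rd:3 wr:3>
#1 ALU src=r6,r7 held:FU  <A:0 Mu:1 Ld:2 B:1 rd:3 wr:3>
#2 ALU src=r4,r1 held:FU  <A:0 Mu:1 Ld:2 B:1 rd:3 wr:3>
#3 MUL src=r3,r6 dispatched  <A:0 Mu:0 Ld:2 B:1 rd:1 wr:2>
#4 MEM src=r6,r4 held:RD_PORT  <A:0 Mu:0 Ld:2 B:1 rd:1 wr:2>
#5 MEM src=r3,r3 dispatched  <A:0 Mu:0 Ld:1 B:1 rd:0 wr:2>
#6 ALU src=r4,r3 held:FU  <A:0 Mu:0 Ld:1 B:1 rd:0 wr:2>
#7 MUL src=r5,r5 held:FU  <A:0 Mu:0 Ld:1 B:1 rd:0 wr:2>

issued = [0, 3, 5]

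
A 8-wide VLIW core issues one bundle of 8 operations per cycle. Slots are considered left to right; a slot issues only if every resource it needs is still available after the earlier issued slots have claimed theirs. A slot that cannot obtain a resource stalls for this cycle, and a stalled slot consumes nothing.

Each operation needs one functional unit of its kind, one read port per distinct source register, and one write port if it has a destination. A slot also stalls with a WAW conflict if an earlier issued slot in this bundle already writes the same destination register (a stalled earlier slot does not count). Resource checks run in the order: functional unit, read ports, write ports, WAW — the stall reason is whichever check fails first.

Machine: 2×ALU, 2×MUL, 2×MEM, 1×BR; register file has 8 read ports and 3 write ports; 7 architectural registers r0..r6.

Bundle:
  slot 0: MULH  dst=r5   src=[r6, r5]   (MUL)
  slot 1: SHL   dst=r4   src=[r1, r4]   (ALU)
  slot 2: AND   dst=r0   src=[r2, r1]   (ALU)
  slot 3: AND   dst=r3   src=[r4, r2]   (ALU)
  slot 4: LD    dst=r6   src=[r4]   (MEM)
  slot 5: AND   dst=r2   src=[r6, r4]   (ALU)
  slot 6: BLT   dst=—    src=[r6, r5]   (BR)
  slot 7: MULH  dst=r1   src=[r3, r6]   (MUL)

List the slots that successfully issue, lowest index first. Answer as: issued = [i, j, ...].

issued = [0, 1, 2, 6]

#0 MUL src=r6,r5 dispatched  <A:2 Mu:1 Ld:2 B:1 rd:6 wr:2>
#1 ALU src=r1,r4 dispatched  <A:1 Mu:1 Ld:2 B:1 rd:4 wr:1>
#2 ALU src=r2,r1 dispatched  <A:0 Mu:1 Ld:2 B:1 rd:2 wr:0>
#3 ALU src=r4,r2 held:FU  <A:0 Mu:1 Ld:2 B:1 rd:2 wr:0>
#4 MEM src=r4 held:WR_PORT  <A:0 Mu:1 Ld:2 B:1 rd:2 wr:0>
#5 ALU src=r6,r4 held:FU  <A:0 Mu:1 Ld:2 B:1 rd:2 wr:0>
#6 BR src=r6,r5 dispatched  <A:0 Mu:1 Ld:2 B:0 rd:0 wr:0>
#7 MUL src=r3,r6 held:RD_PORT  <A:0 Mu:1 Ld:2 B:0 rd:0 wr:0>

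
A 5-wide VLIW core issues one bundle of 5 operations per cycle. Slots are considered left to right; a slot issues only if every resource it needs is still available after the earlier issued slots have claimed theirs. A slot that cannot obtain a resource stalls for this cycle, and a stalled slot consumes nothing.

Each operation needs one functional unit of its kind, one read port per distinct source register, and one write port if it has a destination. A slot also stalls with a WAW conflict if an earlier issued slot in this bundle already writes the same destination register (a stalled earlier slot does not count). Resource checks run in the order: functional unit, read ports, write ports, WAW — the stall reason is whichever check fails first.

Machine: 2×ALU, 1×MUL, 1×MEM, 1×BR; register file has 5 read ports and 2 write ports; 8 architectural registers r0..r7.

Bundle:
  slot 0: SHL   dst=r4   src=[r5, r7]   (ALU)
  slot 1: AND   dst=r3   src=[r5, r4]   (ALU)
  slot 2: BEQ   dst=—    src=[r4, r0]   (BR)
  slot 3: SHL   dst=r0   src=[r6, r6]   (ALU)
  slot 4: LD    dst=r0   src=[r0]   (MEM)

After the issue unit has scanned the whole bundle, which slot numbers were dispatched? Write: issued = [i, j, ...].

issued = [0, 1]

#0 ALU src=r5,r7 dispatched  <A:1 Mu:1 Ld:1 B:1 rd:3 wr:1>
#1 ALU src=r5,r4 dispatched  <A:0 Mu:1 Ld:1 B:1 rd:1 wr:0>
#2 BR src=r4,r0 held:RD_PORT  <A:0 Mu:1 Ld:1 B:1 rd:1 wr:0>
#3 ALU src=r6,r6 held:FU  <A:0 Mu:1 Ld:1 B:1 rd:1 wr:0>
#4 MEM src=r0 held:WR_PORT  <A:0 Mu:1 Ld:1 B:1 rd:1 wr:0>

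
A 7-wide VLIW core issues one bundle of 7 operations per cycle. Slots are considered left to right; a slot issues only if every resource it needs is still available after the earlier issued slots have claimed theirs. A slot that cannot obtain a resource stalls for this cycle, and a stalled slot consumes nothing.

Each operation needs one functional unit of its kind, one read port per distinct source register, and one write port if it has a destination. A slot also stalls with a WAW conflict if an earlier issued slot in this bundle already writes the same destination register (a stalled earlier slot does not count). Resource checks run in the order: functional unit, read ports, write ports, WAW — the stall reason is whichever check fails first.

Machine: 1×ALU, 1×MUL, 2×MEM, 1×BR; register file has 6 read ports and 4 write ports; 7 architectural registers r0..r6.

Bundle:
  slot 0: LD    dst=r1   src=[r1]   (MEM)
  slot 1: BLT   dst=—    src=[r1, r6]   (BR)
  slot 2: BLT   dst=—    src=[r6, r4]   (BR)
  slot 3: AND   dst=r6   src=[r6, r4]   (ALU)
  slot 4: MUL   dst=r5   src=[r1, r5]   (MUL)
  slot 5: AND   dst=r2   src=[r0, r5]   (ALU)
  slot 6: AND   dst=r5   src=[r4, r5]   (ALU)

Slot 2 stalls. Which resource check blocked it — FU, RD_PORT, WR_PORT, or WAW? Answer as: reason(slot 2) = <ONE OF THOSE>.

reason(slot 2) = FU

[0] MEM needs rd=1 wr=1: ok; after: ALU=1 MUL=1 MEM=1 BR=1, R=5, W=3
[1] BR needs rd=2 wr=0: ok; after: ALU=1 MUL=1 MEM=1 BR=0, R=3, W=3
[2] BR needs rd=2 wr=0: FU; after: ALU=1 MUL=1 MEM=1 BR=0, R=3, W=3
[3] ALU needs rd=2 wr=1: ok; after: ALU=0 MUL=1 MEM=1 BR=0, R=1, W=2
[4] MUL needs rd=2 wr=1: RD_PORT; after: ALU=0 MUL=1 MEM=1 BR=0, R=1, W=2
[5] ALU needs rd=2 wr=1: FU; after: ALU=0 MUL=1 MEM=1 BR=0, R=1, W=2
[6] ALU needs rd=2 wr=1: FU; after: ALU=0 MUL=1 MEM=1 BR=0, R=1, W=2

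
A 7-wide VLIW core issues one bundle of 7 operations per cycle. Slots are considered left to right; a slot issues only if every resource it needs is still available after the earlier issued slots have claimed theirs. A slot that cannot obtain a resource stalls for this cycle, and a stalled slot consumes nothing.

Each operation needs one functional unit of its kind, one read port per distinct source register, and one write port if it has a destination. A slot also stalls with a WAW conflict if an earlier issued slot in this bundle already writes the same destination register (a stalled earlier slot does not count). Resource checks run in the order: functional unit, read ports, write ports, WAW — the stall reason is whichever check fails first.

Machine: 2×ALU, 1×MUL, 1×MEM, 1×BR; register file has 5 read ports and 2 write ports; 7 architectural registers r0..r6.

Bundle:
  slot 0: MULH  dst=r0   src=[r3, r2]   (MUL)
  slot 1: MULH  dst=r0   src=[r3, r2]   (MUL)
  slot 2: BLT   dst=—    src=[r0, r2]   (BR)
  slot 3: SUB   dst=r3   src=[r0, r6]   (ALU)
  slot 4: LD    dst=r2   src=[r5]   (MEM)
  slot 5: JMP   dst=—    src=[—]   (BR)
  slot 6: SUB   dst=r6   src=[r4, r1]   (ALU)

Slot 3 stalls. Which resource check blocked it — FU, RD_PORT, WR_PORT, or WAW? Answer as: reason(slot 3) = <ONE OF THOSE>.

reason(slot 3) = RD_PORT

[0] MUL needs rd=2 wr=1: ok; after: ALU=2 MUL=0 MEM=1 BR=1, R=3, W=1
[1] MUL needs rd=2 wr=1: FU; after: ALU=2 MUL=0 MEM=1 BR=1, R=3, W=1
[2] BR needs rd=2 wr=0: ok; after: ALU=2 MUL=0 MEM=1 BR=0, R=1, W=1
[3] ALU needs rd=2 wr=1: RD_PORT; after: ALU=2 MUL=0 MEM=1 BR=0, R=1, W=1
[4] MEM needs rd=1 wr=1: ok; after: ALU=2 MUL=0 MEM=0 BR=0, R=0, W=0
[5] BR needs rd=0 wr=0: FU; after: ALU=2 MUL=0 MEM=0 BR=0, R=0, W=0
[6] ALU needs rd=2 wr=1: RD_PORT; after: ALU=2 MUL=0 MEM=0 BR=0, R=0, W=0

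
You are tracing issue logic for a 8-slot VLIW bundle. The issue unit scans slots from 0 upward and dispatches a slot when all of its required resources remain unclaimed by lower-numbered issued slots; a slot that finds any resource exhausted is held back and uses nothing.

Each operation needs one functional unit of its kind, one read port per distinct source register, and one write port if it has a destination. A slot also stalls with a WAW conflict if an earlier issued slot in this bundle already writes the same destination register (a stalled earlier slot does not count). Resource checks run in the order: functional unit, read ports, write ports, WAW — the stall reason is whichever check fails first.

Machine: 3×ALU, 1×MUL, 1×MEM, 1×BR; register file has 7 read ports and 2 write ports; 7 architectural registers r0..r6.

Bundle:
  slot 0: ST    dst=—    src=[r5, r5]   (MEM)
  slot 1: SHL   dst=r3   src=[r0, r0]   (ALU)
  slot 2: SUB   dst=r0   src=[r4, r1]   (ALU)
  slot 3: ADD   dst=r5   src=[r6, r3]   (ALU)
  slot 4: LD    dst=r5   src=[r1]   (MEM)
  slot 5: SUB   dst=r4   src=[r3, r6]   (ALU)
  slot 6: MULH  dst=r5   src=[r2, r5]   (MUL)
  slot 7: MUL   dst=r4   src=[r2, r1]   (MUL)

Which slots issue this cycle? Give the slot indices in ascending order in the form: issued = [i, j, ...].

issued = [0, 1, 2]

[0] MEM needs rd=1 wr=0: ok; after: ALU=3 MUL=1 MEM=0 BR=1, R=6, W=2
[1] ALU needs rd=1 wr=1: ok; after: ALU=2 MUL=1 MEM=0 BR=1, R=5, W=1
[2] ALU needs rd=2 wr=1: ok; after: ALU=1 MUL=1 MEM=0 BR=1, R=3, W=0
[3] ALU needs rd=2 wr=1: WR_PORT; after: ALU=1 MUL=1 MEM=0 BR=1, R=3, W=0
[4] MEM needs rd=1 wr=1: FU; after: ALU=1 MUL=1 MEM=0 BR=1, R=3, W=0
[5] ALU needs rd=2 wr=1: WR_PORT; after: ALU=1 MUL=1 MEM=0 BR=1, R=3, W=0
[6] MUL needs rd=2 wr=1: WR_PORT; after: ALU=1 MUL=1 MEM=0 BR=1, R=3, W=0
[7] MUL needs rd=2 wr=1: WR_PORT; after: ALU=1 MUL=1 MEM=0 BR=1, R=3, W=0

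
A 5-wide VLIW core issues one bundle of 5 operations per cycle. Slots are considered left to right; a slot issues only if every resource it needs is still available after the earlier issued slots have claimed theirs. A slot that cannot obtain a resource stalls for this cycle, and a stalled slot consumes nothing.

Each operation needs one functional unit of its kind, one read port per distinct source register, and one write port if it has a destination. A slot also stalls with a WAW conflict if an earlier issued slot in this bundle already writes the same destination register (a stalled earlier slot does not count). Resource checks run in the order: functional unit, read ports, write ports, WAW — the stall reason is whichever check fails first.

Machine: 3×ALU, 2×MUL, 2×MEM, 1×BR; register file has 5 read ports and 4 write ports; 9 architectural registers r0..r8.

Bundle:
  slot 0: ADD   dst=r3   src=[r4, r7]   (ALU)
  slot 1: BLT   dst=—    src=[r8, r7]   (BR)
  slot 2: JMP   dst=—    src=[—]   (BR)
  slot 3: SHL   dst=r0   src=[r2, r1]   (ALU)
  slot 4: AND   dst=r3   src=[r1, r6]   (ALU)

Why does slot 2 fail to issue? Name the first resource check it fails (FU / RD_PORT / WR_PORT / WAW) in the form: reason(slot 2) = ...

reason(slot 2) = FU

[0] ALU needs rd=2 wr=1: ok; after: ALU=2 MUL=2 MEM=2 BR=1, R=3, W=3
[1] BR needs rd=2 wr=0: ok; after: ALU=2 MUL=2 MEM=2 BR=0, R=1, W=3
[2] BR needs rd=0 wr=0: FU; after: ALU=2 MUL=2 MEM=2 BR=0, R=1, W=3
[3] ALU needs rd=2 wr=1: RD_PORT; after: ALU=2 MUL=2 MEM=2 BR=0, R=1, W=3
[4] ALU needs rd=2 wr=1: RD_PORT; after: ALU=2 MUL=2 MEM=2 BR=0, R=1, W=3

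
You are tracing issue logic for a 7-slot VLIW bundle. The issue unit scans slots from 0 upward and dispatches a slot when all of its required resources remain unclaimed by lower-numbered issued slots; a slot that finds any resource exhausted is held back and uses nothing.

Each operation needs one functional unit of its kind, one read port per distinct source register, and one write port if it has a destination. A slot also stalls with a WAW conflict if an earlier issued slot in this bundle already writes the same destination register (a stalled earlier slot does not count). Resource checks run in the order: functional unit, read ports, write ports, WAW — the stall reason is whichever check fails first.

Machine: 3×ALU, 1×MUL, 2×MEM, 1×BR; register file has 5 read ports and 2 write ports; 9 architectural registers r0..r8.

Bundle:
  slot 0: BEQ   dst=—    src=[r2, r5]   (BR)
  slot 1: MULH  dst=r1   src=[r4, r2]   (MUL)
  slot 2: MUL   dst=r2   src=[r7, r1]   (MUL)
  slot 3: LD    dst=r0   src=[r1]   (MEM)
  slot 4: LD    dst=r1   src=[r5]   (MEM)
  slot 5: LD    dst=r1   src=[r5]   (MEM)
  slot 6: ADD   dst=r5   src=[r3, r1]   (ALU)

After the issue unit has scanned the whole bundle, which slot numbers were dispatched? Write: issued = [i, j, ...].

issued = [0, 1, 3]

[0] BR needs rd=2 wr=0: ok; after: ALU=3 MUL=1 MEM=2 BR=0, R=3, W=2
[1] MUL needs rd=2 wr=1: ok; after: ALU=3 MUL=0 MEM=2 BR=0, R=1, W=1
[2] MUL needs rd=2 wr=1: FU; after: ALU=3 MUL=0 MEM=2 BR=0, R=1, W=1
[3] MEM needs rd=1 wr=1: ok; after: ALU=3 MUL=0 MEM=1 BR=0, R=0, W=0
[4] MEM needs rd=1 wr=1: RD_PORT; after: ALU=3 MUL=0 MEM=1 BR=0, R=0, W=0
[5] MEM needs rd=1 wr=1: RD_PORT; after: ALU=3 MUL=0 MEM=1 BR=0, R=0, W=0
[6] ALU needs rd=2 wr=1: RD_PORT; after: ALU=3 MUL=0 MEM=1 BR=0, R=0, W=0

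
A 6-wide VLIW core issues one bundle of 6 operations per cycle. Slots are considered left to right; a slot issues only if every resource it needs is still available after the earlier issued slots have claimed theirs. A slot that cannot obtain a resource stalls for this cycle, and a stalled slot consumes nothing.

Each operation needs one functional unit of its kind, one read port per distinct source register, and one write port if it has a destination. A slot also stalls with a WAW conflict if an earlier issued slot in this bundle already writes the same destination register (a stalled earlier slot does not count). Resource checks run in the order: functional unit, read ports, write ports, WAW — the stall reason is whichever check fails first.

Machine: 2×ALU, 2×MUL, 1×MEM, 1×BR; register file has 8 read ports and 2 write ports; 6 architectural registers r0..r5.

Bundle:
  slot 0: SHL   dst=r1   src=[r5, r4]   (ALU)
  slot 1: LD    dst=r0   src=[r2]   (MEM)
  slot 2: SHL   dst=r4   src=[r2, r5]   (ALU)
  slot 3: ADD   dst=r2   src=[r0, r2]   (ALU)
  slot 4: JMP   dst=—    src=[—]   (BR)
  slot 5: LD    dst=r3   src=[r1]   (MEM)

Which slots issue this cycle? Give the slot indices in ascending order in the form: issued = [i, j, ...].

(0) want 1×ALU +2rd +1wr — yes → AL1|MU2|ME1|BR1|rd6|wr1
(1) want 1×MEM +1rd +1wr — yes → AL1|MU2|ME0|BR1|rd5|wr0
(2) want 1×ALU +2rd +1wr — WR_PORT → AL1|MU2|ME0|BR1|rd5|wr0
(3) want 1×ALU +2rd +1wr — WR_PORT → AL1|MU2|ME0|BR1|rd5|wr0
(4) want 1×BR +0rd +0wr — yes → AL1|MU2|ME0|BR0|rd5|wr0
(5) want 1×MEM +1rd +1wr — FU → AL1|MU2|ME0|BR0|rd5|wr0

issued = [0, 1, 4]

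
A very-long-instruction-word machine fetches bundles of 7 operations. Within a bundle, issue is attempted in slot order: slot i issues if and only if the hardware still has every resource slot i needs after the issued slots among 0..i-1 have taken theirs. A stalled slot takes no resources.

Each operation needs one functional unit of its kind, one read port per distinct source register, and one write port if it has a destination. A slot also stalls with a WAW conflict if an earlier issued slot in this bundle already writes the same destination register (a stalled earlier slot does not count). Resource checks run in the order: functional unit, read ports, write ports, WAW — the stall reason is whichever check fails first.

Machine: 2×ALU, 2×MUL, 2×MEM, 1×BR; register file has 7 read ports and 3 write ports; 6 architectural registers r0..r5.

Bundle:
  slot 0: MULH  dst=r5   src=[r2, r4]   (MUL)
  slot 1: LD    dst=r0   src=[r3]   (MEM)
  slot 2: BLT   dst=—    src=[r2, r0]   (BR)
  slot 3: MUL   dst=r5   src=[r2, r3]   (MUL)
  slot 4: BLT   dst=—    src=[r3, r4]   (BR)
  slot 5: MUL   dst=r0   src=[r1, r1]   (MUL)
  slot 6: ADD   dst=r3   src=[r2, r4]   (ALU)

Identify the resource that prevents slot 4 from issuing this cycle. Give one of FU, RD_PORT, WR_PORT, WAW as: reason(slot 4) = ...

reason(slot 4) = FU

[0] MUL needs rd=2 wr=1: ok; after: ALU=2 MUL=1 MEM=2 BR=1, R=5, W=2
[1] MEM needs rd=1 wr=1: ok; after: ALU=2 MUL=1 MEM=1 BR=1, R=4, W=1
[2] BR needs rd=2 wr=0: ok; after: ALU=2 MUL=1 MEM=1 BR=0, R=2, W=1
[3] MUL needs rd=2 wr=1: WAW; after: ALU=2 MUL=1 MEM=1 BR=0, R=2, W=1
[4] BR needs rd=2 wr=0: FU; after: ALU=2 MUL=1 MEM=1 BR=0, R=2, W=1
[5] MUL needs rd=1 wr=1: WAW; after: ALU=2 MUL=1 MEM=1 BR=0, R=2, W=1
[6] ALU needs rd=2 wr=1: ok; after: ALU=1 MUL=1 MEM=1 BR=0, R=0, W=0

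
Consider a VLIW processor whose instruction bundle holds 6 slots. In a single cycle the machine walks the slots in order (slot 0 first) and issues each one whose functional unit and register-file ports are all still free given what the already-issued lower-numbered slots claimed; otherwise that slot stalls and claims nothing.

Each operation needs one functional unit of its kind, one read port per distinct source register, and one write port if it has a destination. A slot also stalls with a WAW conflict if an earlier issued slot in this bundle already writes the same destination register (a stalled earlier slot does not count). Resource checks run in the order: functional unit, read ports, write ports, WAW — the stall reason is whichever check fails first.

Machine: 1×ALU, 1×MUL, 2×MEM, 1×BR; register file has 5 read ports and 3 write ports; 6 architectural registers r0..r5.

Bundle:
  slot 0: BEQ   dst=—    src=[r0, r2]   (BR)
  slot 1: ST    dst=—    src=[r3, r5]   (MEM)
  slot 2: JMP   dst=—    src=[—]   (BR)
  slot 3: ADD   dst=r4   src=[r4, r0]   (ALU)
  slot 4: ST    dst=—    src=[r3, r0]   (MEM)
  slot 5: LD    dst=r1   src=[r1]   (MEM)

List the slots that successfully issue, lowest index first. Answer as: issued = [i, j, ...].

issued = [0, 1, 5]

#0 BR src=r0,r2 dispatched  <A:1 Mu:1 Ld:2 B:0 rd:3 wr:3>
#1 MEM src=r3,r5 dispatched  <A:1 Mu:1 Ld:1 B:0 rd:1 wr:3>
#2 BR src=- held:FU  <A:1 Mu:1 Ld:1 B:0 rd:1 wr:3>
#3 ALU src=r4,r0 held:RD_PORT  <A:1 Mu:1 Ld:1 B:0 rd:1 wr:3>
#4 MEM src=r3,r0 held:RD_PORT  <A:1 Mu:1 Ld:1 B:0 rd:1 wr:3>
#5 MEM src=r1 dispatched  <A:1 Mu:1 Ld:0 B:0 rd:0 wr:2>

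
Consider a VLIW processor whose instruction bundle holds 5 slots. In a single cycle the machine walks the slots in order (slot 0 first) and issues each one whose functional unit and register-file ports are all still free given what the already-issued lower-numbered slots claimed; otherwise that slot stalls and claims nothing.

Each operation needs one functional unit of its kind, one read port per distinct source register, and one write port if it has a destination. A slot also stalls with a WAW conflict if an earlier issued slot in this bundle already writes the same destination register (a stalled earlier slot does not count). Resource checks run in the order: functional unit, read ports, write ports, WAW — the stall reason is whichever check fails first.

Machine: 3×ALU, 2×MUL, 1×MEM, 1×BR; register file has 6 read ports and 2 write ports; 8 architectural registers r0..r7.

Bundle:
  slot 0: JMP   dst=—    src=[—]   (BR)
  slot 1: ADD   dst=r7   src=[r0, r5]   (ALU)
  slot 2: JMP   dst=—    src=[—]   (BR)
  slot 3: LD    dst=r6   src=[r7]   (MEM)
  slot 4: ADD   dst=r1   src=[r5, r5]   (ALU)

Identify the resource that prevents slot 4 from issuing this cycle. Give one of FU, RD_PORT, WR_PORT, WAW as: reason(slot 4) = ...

  0. BR ⇒ go  {3A/2Mu/1Ld/0B | 6r 2w}
  1. ALU→r7 ⇒ go  {2A/2Mu/1Ld/0B | 4r 1w}
  2. BR ⇒ no(FU)  {2A/2Mu/1Ld/0B | 4r 1w}
  3. MEM→r6 ⇒ go  {2A/2Mu/0Ld/0B | 3r 0w}
  4. ALU→r1 ⇒ no(WR_PORT)  {2A/2Mu/0Ld/0B | 3r 0w}

reason(slot 4) = WR_PORT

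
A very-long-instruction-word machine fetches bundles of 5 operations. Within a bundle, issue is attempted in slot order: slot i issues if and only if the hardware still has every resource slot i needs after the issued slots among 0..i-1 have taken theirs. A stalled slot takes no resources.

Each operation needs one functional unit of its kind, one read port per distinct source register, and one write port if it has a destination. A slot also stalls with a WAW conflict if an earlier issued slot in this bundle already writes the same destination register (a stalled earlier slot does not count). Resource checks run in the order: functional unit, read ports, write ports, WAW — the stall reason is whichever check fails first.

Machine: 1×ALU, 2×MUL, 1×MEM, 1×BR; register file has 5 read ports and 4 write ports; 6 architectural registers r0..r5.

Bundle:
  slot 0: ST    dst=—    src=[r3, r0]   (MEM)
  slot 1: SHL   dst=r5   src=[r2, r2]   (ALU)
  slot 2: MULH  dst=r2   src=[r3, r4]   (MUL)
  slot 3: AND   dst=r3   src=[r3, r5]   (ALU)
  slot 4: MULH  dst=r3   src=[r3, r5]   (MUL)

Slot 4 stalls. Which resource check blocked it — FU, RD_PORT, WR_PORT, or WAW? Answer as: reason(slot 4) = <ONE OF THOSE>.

#0 MEM src=r3,r0 dispatched  <A:1 Mu:2 Ld:0 B:1 rd:3 wr:4>
#1 ALU src=r2,r2 dispatched  <A:0 Mu:2 Ld:0 B:1 rd:2 wr:3>
#2 MUL src=r3,r4 dispatched  <A:0 Mu:1 Ld:0 B:1 rd:0 wr:2>
#3 ALU src=r3,r5 held:FU  <A:0 Mu:1 Ld:0 B:1 rd:0 wr:2>
#4 MUL src=r3,r5 held:RD_PORT  <A:0 Mu:1 Ld:0 B:1 rd:0 wr:2>

reason(slot 4) = RD_PORT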